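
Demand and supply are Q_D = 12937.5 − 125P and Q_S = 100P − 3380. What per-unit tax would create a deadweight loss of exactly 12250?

21

In inverse form: demand P = 103.5 − 0.008Q, supply P = 33.8 + 0.01Q.
Competitive equilibrium: 103.5 − 0.008Q = 33.8 + 0.01Q → Q* = 3872.2222, P* = 72.5222.
A tax t gives ΔQ = t/0.018 and wedge t, so DWL = t²/0.036.
t²/0.036 = 12250 → t² = 441 → t = 21.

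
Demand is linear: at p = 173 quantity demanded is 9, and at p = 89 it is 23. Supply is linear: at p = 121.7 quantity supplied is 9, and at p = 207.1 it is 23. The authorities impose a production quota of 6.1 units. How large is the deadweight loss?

308.40

Demand slope = (89 − 173)/(23 − 9) = −6, so p = 227 − 6q.
Supply slope = (207.1 − 121.7)/(23 − 9) = 6.1, so p = 66.8 + 6.1q.
Competitive equilibrium: 227 − 6q = 66.8 + 6.1q → q* = 13.2397, p* = 147.562.
At q = 6.1: demand price = 227 − 6·6.1 = 190.4; supply price = 66.8 + 6.1·6.1 = 104.01.
Δq = 13.2397 − 6.1 = 7.1397; wedge = 190.4 − 104.01 = 86.39.
DWL = ½ × 7.1397 × 86.39 = 308.40.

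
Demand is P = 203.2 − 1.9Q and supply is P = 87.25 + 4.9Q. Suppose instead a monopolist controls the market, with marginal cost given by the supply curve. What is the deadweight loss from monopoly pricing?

47.15

Competitive equilibrium: 203.2 − 1.9Q = 87.25 + 4.9Q → Q* = 17.0515, P* = 170.8022.
Marginal revenue: MR = 203.2 − 3.8Q. Set MR = MC: 203.2 − 3.8Q = 87.25 + 4.9Q → Q_m = 13.3276.
Price P_m = 203.2 − 1.9·13.3276 = 177.8776; MC(Q_m) = 87.25 + 4.9·13.3276 = 152.5552.
Competitive Q* = 17.0515, so ΔQ = 3.7239; wedge = 177.8776 − 152.5552 = 25.3224.
Deadweight loss = ½ × 3.7239 × 25.3224 = 47.15.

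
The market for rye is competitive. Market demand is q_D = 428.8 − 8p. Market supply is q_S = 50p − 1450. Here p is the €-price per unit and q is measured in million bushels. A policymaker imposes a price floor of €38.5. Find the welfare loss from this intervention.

€173.05 million

In inverse form: demand p = 53.6 − 0.125q, supply p = 29 + 0.02q.
Competitive equilibrium: 53.6 − 0.125q = 29 + 0.02q → q* = 169.6552, p* = 32.3931.
At the floor p = 38.5, quantity demanded = (53.6 − 38.5)/0.125 = 120.8.
Sellers' marginal cost at q' = 120.8: 29 + 0.02·120.8 = 31.416.
Δq = 169.6552 − 120.8 = 48.8552; wedge = 38.5 − 31.416 = 7.084.
Welfare loss = ½ × 48.8552 × 7.084 = €173.05 million.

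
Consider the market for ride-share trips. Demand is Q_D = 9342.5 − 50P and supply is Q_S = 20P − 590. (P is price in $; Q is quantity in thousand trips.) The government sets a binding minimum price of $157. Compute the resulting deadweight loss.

$19969.75 thousand

In inverse form: demand P = 186.85 − 0.02Q, supply P = 29.5 + 0.05Q.
Competitive equilibrium: 186.85 − 0.02Q = 29.5 + 0.05Q → Q* = 2247.8571, P* = 141.8929.
At the floor P = 157, quantity demanded = (186.85 − 157)/0.02 = 1492.5.
Sellers' marginal cost at Q' = 1492.5: 29.5 + 0.05·1492.5 = 104.125.
ΔQ = 2247.8571 − 1492.5 = 755.3571; wedge = 157 − 104.125 = 52.875.
Welfare loss = ½ × 755.3571 × 52.875 = $19969.75 thousand.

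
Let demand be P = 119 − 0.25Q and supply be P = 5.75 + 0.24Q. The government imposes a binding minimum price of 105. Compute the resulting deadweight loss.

7513.63

Competitive equilibrium: 119 − 0.25Q = 5.75 + 0.24Q → Q* = 231.1224, P* = 61.2194.
At the floor P = 105, quantity demanded = (119 − 105)/0.25 = 56.
Sellers' marginal cost at Q' = 56: 5.75 + 0.24·56 = 19.19.
ΔQ = 231.1224 − 56 = 175.1224; wedge = 105 − 19.19 = 85.81.
Deadweight loss = ½ × 175.1224 × 85.81 = 7513.63.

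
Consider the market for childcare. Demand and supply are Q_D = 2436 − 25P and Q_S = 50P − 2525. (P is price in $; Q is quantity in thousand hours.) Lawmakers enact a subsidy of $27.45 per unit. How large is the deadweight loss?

In inverse form: demand P = 97.44 − 0.04Q, supply P = 50.5 + 0.02Q.
Competitive equilibrium: 97.44 − 0.04Q = 50.5 + 0.02Q → Q* = 782.3333, P* = 66.1467.
The subsidy lowers effective supply by 27.45: P = 23.05 + 0.02Q.
New quantity: 97.44 − 0.04Q = 23.05 + 0.02Q → Q' = 1239.8333.
Overproduction ΔQ = 1239.8333 − 782.3333 = 457.5; wedge = subsidy = 27.45.
Welfare loss = ½ × 457.5 × 27.45 = $6279.19 thousand.

$6279.19 thousand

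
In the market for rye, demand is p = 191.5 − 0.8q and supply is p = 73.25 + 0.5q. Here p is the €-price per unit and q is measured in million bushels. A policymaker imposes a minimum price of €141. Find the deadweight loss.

€503.67 million

Competitive equilibrium: 191.5 − 0.8q = 73.25 + 0.5q → q* = 90.9615, p* = 118.7308.
At the floor p = 141, quantity demanded = (191.5 − 141)/0.8 = 63.125.
Sellers' marginal cost at q' = 63.125: 73.25 + 0.5·63.125 = 104.8125.
Δq = 90.9615 − 63.125 = 27.8365; wedge = 141 − 104.8125 = 36.1875.
Welfare loss = ½ × 27.8365 × 36.1875 = €503.67 million.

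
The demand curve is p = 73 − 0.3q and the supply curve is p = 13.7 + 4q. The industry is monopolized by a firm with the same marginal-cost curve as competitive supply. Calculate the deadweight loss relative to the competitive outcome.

Competitive equilibrium: 73 − 0.3q = 13.7 + 4q → q* = 13.7907, p* = 68.8628.
Marginal revenue: MR = 73 − 0.6q. Set MR = MC: 73 − 0.6q = 13.7 + 4q → q_m = 12.8913.
Price p_m = 73 − 0.3·12.8913 = 69.1326; MC(q_m) = 13.7 + 4·12.8913 = 65.2652.
Competitive q* = 13.7907, so Δq = 0.8994; wedge = 69.1326 − 65.2652 = 3.8674.
Welfare loss = ½ × 0.8994 × 3.8674 = 1.74.

1.74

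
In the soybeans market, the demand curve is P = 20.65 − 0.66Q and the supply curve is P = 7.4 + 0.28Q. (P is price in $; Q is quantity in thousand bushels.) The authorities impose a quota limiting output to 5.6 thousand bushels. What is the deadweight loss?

$33.92 thousand

Competitive equilibrium: 20.65 − 0.66Q = 7.4 + 0.28Q → Q* = 14.0957, P* = 11.3468.
At Q = 5.6: demand price = 20.65 − 0.66·5.6 = 16.954; supply price = 7.4 + 0.28·5.6 = 8.968.
ΔQ = 14.0957 − 5.6 = 8.4957; wedge = 16.954 − 8.968 = 7.986.
DWL = ½ × 8.4957 × 7.986 = $33.92 thousand.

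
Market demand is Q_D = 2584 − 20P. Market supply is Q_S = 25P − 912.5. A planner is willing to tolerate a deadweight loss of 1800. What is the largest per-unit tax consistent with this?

In inverse form: demand P = 129.2 − 0.05Q, supply P = 36.5 + 0.04Q.
Competitive equilibrium: 129.2 − 0.05Q = 36.5 + 0.04Q → Q* = 1030, P* = 77.7.
A tax t gives ΔQ = t/0.09 and wedge t, so DWL = t²/0.18.
t²/0.18 = 1800 → t² = 324 → t = 18.

18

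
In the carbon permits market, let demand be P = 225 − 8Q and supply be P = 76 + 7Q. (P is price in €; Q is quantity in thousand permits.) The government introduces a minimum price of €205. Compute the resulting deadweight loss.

€414.41 thousand

Competitive equilibrium: 225 − 8Q = 76 + 7Q → Q* = 9.9333, P* = 145.5333.
At the floor P = 205, quantity demanded = (225 − 205)/8 = 2.5.
Sellers' marginal cost at Q' = 2.5: 76 + 7·2.5 = 93.5.
ΔQ = 9.9333 − 2.5 = 7.4333; wedge = 205 − 93.5 = 111.5.
The triangle = ½ × 7.4333 × 111.5 = €414.41 thousand.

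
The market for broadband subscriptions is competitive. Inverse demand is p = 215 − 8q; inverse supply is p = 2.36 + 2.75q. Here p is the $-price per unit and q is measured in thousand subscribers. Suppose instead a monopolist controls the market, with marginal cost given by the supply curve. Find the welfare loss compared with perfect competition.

$382.85 thousand

Competitive equilibrium: 215 − 8q = 2.36 + 2.75q → q* = 19.7805, p* = 56.7563.
Marginal revenue: MR = 215 − 16q. Set MR = MC: 215 − 16q = 2.36 + 2.75q → q_m = 11.3408.
Price p_m = 215 − 8·11.3408 = 124.2736; MC(q_m) = 2.36 + 2.75·11.3408 = 33.5472.
Competitive q* = 19.7805, so Δq = 8.4397; wedge = 124.2736 − 33.5472 = 90.7264.
The triangle = ½ × 8.4397 × 90.7264 = $382.85 thousand.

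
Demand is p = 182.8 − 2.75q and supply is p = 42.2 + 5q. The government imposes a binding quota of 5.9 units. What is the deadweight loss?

580.73

Competitive equilibrium: 182.8 − 2.75q = 42.2 + 5q → q* = 18.1419, p* = 132.9097.
At q = 5.9: demand price = 182.8 − 2.75·5.9 = 166.575; supply price = 42.2 + 5·5.9 = 71.7.
Δq = 18.1419 − 5.9 = 12.2419; wedge = 166.575 − 71.7 = 94.875.
Deadweight loss = ½ × 12.2419 × 94.875 = 580.73.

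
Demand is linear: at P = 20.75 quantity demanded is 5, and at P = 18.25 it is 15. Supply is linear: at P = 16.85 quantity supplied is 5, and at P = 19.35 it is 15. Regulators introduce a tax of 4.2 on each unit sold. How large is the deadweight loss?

17.64

Demand slope = (18.25 − 20.75)/(15 − 5) = −0.25, so P = 22 − 0.25Q.
Supply slope = (19.35 − 16.85)/(15 − 5) = 0.25, so P = 15.6 + 0.25Q.
Competitive equilibrium: 22 − 0.25Q = 15.6 + 0.25Q → Q* = 12.8, P* = 18.8.
With the tax, the buyer price exceeds the seller price by 4.2: (22 − 0.25Q) − (15.6 + 0.25Q) = 4.2 → Q' = 4.4.
ΔQ = 12.8 − 4.4 = 8.4; the wedge equals the tax, 4.2.
The triangle = ½ × 8.4 × 4.2 = 17.64.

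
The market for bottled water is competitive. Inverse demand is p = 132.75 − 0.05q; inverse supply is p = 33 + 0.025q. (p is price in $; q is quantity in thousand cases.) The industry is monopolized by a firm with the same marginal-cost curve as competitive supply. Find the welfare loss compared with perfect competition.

$10613.40 thousand

Competitive equilibrium: 132.75 − 0.05q = 33 + 0.025q → q* = 1330, p* = 66.25.
Marginal revenue: MR = 132.75 − 0.1q. Set MR = MC: 132.75 − 0.1q = 33 + 0.025q → q_m = 798.
Price p_m = 132.75 − 0.05·798 = 92.85; MC(q_m) = 33 + 0.025·798 = 52.95.
Competitive q* = 1330, so Δq = 532; wedge = 92.85 − 52.95 = 39.9.
Welfare loss = ½ × 532 × 39.9 = $10613.40 thousand.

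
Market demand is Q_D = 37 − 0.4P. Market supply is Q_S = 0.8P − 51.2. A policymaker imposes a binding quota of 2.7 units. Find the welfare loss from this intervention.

In inverse form: demand P = 92.5 − 2.5Q, supply P = 64 + 1.25Q.
Competitive equilibrium: 92.5 − 2.5Q = 64 + 1.25Q → Q* = 7.6, P* = 73.5.
At Q = 2.7: demand price = 92.5 − 2.5·2.7 = 85.75; supply price = 64 + 1.25·2.7 = 67.375.
ΔQ = 7.6 − 2.7 = 4.9; wedge = 85.75 − 67.375 = 18.375.
The triangle = ½ × 4.9 × 18.375 = 45.02.

45.02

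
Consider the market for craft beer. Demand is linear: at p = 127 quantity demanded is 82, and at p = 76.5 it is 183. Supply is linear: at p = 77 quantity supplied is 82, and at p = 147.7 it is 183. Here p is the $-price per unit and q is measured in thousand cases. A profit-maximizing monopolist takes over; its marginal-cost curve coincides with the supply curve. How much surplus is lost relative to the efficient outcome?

Demand slope = (76.5 − 127)/(183 − 82) = −0.5, so p = 168 − 0.5q.
Supply slope = (147.7 − 77)/(183 − 82) = 0.7, so p = 19.6 + 0.7q.
Competitive equilibrium: 168 − 0.5q = 19.6 + 0.7q → q* = 123.6667, p* = 106.1667.
Marginal revenue: MR = 168 − q. Set MR = MC: 168 − q = 19.6 + 0.7q → q_m = 87.2941.
Price p_m = 168 − 0.5·87.2941 = 124.353; MC(q_m) = 19.6 + 0.7·87.2941 = 80.7059.
Competitive q* = 123.6667, so Δq = 36.3726; wedge = 124.353 − 80.7059 = 43.6471.
Welfare loss = ½ × 36.3726 × 43.6471 = $793.78 thousand.

$793.78 thousand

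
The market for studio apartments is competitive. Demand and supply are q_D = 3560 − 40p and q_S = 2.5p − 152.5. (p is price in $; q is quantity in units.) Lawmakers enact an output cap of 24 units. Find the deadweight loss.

$372.75

In inverse form: demand p = 89 − 0.025q, supply p = 61 + 0.4q.
Competitive equilibrium: 89 − 0.025q = 61 + 0.4q → q* = 65.8824, p* = 87.3529.
At q = 24: demand price = 89 − 0.025·24 = 88.4; supply price = 61 + 0.4·24 = 70.6.
Δq = 65.8824 − 24 = 41.8824; wedge = 88.4 − 70.6 = 17.8.
DWL = ½ × 41.8824 × 17.8 = $372.75.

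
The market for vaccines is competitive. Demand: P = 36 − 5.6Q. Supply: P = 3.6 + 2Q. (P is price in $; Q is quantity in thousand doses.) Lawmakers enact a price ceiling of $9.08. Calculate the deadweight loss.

$8.82 thousand

Competitive equilibrium: 36 − 5.6Q = 3.6 + 2Q → Q* = 4.2632, P* = 12.1263.
At the ceiling P = 9.08, quantity supplied = (9.08 − 3.6)/2 = 2.74.
Willingness to pay at Q' = 2.74: 36 − 5.6·2.74 = 20.656.
ΔQ = 4.2632 − 2.74 = 1.5232; wedge = 20.656 − 9.08 = 11.576.
The triangle = ½ × 1.5232 × 11.576 = $8.82 thousand.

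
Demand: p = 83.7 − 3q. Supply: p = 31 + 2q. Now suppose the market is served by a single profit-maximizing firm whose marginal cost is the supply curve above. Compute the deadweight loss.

Competitive equilibrium: 83.7 − 3q = 31 + 2q → q* = 10.54, p* = 52.08.
Marginal revenue: MR = 83.7 − 6q. Set MR = MC: 83.7 − 6q = 31 + 2q → q_m = 6.5875.
Price p_m = 83.7 − 3·6.5875 = 63.9375; MC(q_m) = 31 + 2·6.5875 = 44.175.
Competitive q* = 10.54, so Δq = 3.9525; wedge = 63.9375 − 44.175 = 19.7625.
The triangle = ½ × 3.9525 × 19.7625 = 39.06.

39.06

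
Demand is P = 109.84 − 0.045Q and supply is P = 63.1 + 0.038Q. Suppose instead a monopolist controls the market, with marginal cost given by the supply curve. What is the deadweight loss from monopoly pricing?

Competitive equilibrium: 109.84 − 0.045Q = 63.1 + 0.038Q → Q* = 563.1325, P* = 84.499.
Marginal revenue: MR = 109.84 − 0.09Q. Set MR = MC: 109.84 − 0.09Q = 63.1 + 0.038Q → Q_m = 365.1563.
Price P_m = 109.84 − 0.045·365.1563 = 93.408; MC(Q_m) = 63.1 + 0.038·365.1563 = 76.9759.
Competitive Q* = 563.1325, so ΔQ = 197.9762; wedge = 93.408 − 76.9759 = 16.4321.
The triangle = ½ × 197.9762 × 16.4321 = 1626.58.

1626.58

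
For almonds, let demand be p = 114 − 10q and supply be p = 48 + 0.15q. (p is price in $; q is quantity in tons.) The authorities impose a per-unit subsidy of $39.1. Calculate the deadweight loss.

$75.31

Competitive equilibrium: 114 − 10q = 48 + 0.15q → q* = 6.5025, p* = 48.9754.
The subsidy lowers effective supply by 39.1: p = 8.9 + 0.15q.
New quantity: 114 − 10q = 8.9 + 0.15q → q' = 10.3547.
Overproduction Δq = 10.3547 − 6.5025 = 3.8522; wedge = subsidy = 39.1.
Deadweight loss = ½ × 3.8522 × 39.1 = $75.31.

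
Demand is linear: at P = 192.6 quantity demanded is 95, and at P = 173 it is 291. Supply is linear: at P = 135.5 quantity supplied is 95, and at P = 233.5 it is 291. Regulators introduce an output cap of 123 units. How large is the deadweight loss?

Demand slope = (173 − 192.6)/(291 − 95) = −0.1, so P = 202.1 − 0.1Q.
Supply slope = (233.5 − 135.5)/(291 − 95) = 0.5, so P = 88 + 0.5Q.
Competitive equilibrium: 202.1 − 0.1Q = 88 + 0.5Q → Q* = 190.1667, P* = 183.0833.
At Q = 123: demand price = 202.1 − 0.1·123 = 189.8; supply price = 88 + 0.5·123 = 149.5.
ΔQ = 190.1667 − 123 = 67.1667; wedge = 189.8 − 149.5 = 40.3.
Deadweight loss = ½ × 67.1667 × 40.3 = 1353.41.

1353.41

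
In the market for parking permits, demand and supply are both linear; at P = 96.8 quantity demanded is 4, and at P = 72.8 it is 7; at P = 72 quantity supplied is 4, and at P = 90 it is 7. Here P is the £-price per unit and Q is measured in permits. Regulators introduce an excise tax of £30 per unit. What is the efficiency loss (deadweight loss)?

£32.14

Demand slope = (72.8 − 96.8)/(7 − 4) = −8, so P = 128.8 − 8Q.
Supply slope = (90 − 72)/(7 − 4) = 6, so P = 48 + 6Q.
Competitive equilibrium: 128.8 − 8Q = 48 + 6Q → Q* = 5.7714, P* = 82.6286.
With the tax, the buyer price exceeds the seller price by 30: (128.8 − 8Q) − (48 + 6Q) = 30 → Q' = 3.6286.
ΔQ = 5.7714 − 3.6286 = 2.1428; the wedge equals the tax, 30.
Welfare loss = ½ × 2.1428 × 30 = £32.14.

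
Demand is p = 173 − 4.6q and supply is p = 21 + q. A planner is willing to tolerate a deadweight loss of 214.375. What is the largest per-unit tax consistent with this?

49

Competitive equilibrium: 173 − 4.6q = 21 + q → q* = 27.1429, p* = 48.1429.
A tax t gives Δq = t/5.6 and wedge t, so DWL = t²/11.2.
t²/11.2 = 214.375 → t² = 2401 → t = 49.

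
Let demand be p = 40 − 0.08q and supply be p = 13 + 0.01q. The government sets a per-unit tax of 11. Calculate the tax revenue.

1955.56

Competitive equilibrium: 40 − 0.08q = 13 + 0.01q → q* = 300, p* = 16.
With the tax, the buyer price exceeds the seller price by 11: (40 − 0.08q) − (13 + 0.01q) = 11 → q' = 177.7778.
Tax revenue = 11 × 177.7778 = 1955.56.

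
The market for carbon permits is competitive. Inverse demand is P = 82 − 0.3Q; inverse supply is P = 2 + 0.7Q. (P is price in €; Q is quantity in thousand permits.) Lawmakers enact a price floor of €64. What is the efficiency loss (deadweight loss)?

€200 thousand

Competitive equilibrium: 82 − 0.3Q = 2 + 0.7Q → Q* = 80, P* = 58.
At the floor P = 64, quantity demanded = (82 − 64)/0.3 = 60.
Sellers' marginal cost at Q' = 60: 2 + 0.7·60 = 44.
ΔQ = 80 − 60 = 20; wedge = 64 − 44 = 20.
The triangle = ½ × 20 × 20 = €200 thousand.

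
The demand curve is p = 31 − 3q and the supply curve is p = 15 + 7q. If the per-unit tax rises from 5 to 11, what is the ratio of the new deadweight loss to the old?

4.84

Competitive equilibrium: 31 − 3q = 15 + 7q → q* = 1.6, p* = 26.2.
For a per-unit tax t: Δq = t/10, so DWL = ½·t·(t/10) = t²/20.
At t = 5: DWL = 1.25. At t = 11: DWL = 6.05.
Ratio = (11/5)² = 4.84.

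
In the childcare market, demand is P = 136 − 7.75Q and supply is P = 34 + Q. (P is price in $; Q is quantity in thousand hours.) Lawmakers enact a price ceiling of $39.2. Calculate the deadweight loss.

$182.41 thousand

Competitive equilibrium: 136 − 7.75Q = 34 + Q → Q* = 11.6571, P* = 45.6571.
At the ceiling P = 39.2, quantity supplied = (39.2 − 34)/1 = 5.2.
Willingness to pay at Q' = 5.2: 136 − 7.75·5.2 = 95.7.
ΔQ = 11.6571 − 5.2 = 6.4571; wedge = 95.7 − 39.2 = 56.5.
DWL = ½ × 6.4571 × 56.5 = $182.41 thousand.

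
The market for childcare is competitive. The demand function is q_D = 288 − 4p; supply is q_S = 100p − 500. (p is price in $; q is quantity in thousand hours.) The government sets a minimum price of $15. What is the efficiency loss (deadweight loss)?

In inverse form: demand p = 72 − 0.25q, supply p = 5 + 0.01q.
Competitive equilibrium: 72 − 0.25q = 5 + 0.01q → q* = 257.6923, p* = 7.5769.
At the floor p = 15, quantity demanded = (72 − 15)/0.25 = 228.
Sellers' marginal cost at q' = 228: 5 + 0.01·228 = 7.28.
Δq = 257.6923 − 228 = 29.6923; wedge = 15 − 7.28 = 7.72.
The triangle = ½ × 29.6923 × 7.72 = $114.61 thousand.

$114.61 thousand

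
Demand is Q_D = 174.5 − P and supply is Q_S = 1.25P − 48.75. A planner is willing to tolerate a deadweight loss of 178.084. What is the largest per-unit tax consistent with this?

In inverse form: demand P = 174.5 − Q, supply P = 39 + 0.8Q.
Competitive equilibrium: 174.5 − Q = 39 + 0.8Q → Q* = 75.2778, P* = 99.2222.
A tax t gives ΔQ = t/1.8 and wedge t, so DWL = t²/3.6.
t²/3.6 = 178.084 → t² = 641.1024 → t = 25.32.

25.32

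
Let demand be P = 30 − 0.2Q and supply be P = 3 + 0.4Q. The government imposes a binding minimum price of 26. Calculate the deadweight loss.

Competitive equilibrium: 30 − 0.2Q = 3 + 0.4Q → Q* = 45, P* = 21.
At the floor P = 26, quantity demanded = (30 − 26)/0.2 = 20.
Sellers' marginal cost at Q' = 20: 3 + 0.4·20 = 11.
ΔQ = 45 − 20 = 25; wedge = 26 − 11 = 15.
Welfare loss = ½ × 25 × 15 = 187.50.

187.50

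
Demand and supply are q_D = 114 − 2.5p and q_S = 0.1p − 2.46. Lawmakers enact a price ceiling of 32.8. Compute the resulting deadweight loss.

In inverse form: demand p = 45.6 − 0.4q, supply p = 24.6 + 10q.
Competitive equilibrium: 45.6 − 0.4q = 24.6 + 10q → q* = 2.0192, p* = 44.7923.
At the ceiling p = 32.8, quantity supplied = (32.8 − 24.6)/10 = 0.82.
Willingness to pay at q' = 0.82: 45.6 − 0.4·0.82 = 45.272.
Δq = 2.0192 − 0.82 = 1.1992; wedge = 45.272 − 32.8 = 12.472.
The triangle = ½ × 1.1992 × 12.472 = 7.48.

7.48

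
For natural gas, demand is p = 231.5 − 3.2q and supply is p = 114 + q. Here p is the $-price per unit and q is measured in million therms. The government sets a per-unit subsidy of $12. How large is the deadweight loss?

Competitive equilibrium: 231.5 − 3.2q = 114 + q → q* = 27.9762, p* = 141.9762.
The subsidy lowers effective supply by 12: p = 102 + q.
New quantity: 231.5 − 3.2q = 102 + q → q' = 30.8333.
Overproduction Δq = 30.8333 − 27.9762 = 2.8571; wedge = subsidy = 12.
Welfare loss = ½ × 2.8571 × 12 = $17.14 million.

$17.14 million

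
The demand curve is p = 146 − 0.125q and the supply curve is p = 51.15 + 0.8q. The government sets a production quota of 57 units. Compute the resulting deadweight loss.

Competitive equilibrium: 146 − 0.125q = 51.15 + 0.8q → q* = 102.5405, p* = 133.1824.
At q = 57: demand price = 146 − 0.125·57 = 138.875; supply price = 51.15 + 0.8·57 = 96.75.
Δq = 102.5405 − 57 = 45.5405; wedge = 138.875 − 96.75 = 42.125.
Deadweight loss = ½ × 45.5405 × 42.125 = 959.20.

959.20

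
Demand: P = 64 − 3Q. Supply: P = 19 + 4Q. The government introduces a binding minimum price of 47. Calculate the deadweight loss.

Competitive equilibrium: 64 − 3Q = 19 + 4Q → Q* = 6.4286, P* = 44.7143.
At the floor P = 47, quantity demanded = (64 − 47)/3 = 5.6667.
Sellers' marginal cost at Q' = 5.6667: 19 + 4·5.6667 = 41.6668.
ΔQ = 6.4286 − 5.6667 = 0.7619; wedge = 47 − 41.6668 = 5.3332.
Welfare loss = ½ × 0.7619 × 5.3332 = 2.03.

2.03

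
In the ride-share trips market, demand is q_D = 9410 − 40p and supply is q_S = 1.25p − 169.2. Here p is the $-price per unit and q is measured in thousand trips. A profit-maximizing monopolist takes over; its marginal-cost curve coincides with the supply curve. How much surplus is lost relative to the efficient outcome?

In inverse form: demand p = 235.25 − 0.025q, supply p = 135.36 + 0.8q.
Competitive equilibrium: 235.25 − 0.025q = 135.36 + 0.8q → q* = 121.0788, p* = 232.223.
Marginal revenue: MR = 235.25 − 0.05q. Set MR = MC: 235.25 − 0.05q = 135.36 + 0.8q → q_m = 117.5176.
Price p_m = 235.25 − 0.025·117.5176 = 232.3121; MC(q_m) = 135.36 + 0.8·117.5176 = 229.3741.
Competitive q* = 121.0788, so Δq = 3.5612; wedge = 232.3121 − 229.3741 = 2.938.
Welfare loss = ½ × 3.5612 × 2.938 = $5.23 thousand.

$5.23 thousand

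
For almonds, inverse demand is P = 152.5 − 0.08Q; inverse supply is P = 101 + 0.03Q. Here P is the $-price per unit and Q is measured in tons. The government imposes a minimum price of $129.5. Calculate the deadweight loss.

Competitive equilibrium: 152.5 − 0.08Q = 101 + 0.03Q → Q* = 468.1818, P* = 115.0455.
At the floor P = 129.5, quantity demanded = (152.5 − 129.5)/0.08 = 287.5.
Sellers' marginal cost at Q' = 287.5: 101 + 0.03·287.5 = 109.625.
ΔQ = 468.1818 − 287.5 = 180.6818; wedge = 129.5 − 109.625 = 19.875.
Welfare loss = ½ × 180.6818 × 19.875 = $1795.53.

$1795.53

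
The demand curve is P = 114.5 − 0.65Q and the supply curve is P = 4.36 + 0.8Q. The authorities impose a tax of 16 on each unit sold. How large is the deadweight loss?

88.28

Competitive equilibrium: 114.5 − 0.65Q = 4.36 + 0.8Q → Q* = 75.9586, P* = 65.1269.
With the tax, the buyer price exceeds the seller price by 16: (114.5 − 0.65Q) − (4.36 + 0.8Q) = 16 → Q' = 64.9241.
ΔQ = 75.9586 − 64.9241 = 11.0345; the wedge equals the tax, 16.
The triangle = ½ × 11.0345 × 16 = 88.28.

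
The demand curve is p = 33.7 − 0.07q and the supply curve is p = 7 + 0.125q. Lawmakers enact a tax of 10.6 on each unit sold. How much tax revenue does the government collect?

875.18

Competitive equilibrium: 33.7 − 0.07q = 7 + 0.125q → q* = 136.9231, p* = 24.1154.
With the tax, the buyer price exceeds the seller price by 10.6: (33.7 − 0.07q) − (7 + 0.125q) = 10.6 → q' = 82.5641.
Tax revenue = 10.6 × 82.5641 = 875.18.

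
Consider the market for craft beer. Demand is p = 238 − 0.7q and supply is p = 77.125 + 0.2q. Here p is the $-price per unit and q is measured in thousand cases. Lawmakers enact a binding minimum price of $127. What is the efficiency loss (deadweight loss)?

$183.23 thousand

Competitive equilibrium: 238 − 0.7q = 77.125 + 0.2q → q* = 178.75, p* = 112.875.
At the floor p = 127, quantity demanded = (238 − 127)/0.7 = 158.5714.
Sellers' marginal cost at q' = 158.5714: 77.125 + 0.2·158.5714 = 108.8393.
Δq = 178.75 − 158.5714 = 20.1786; wedge = 127 − 108.8393 = 18.1607.
DWL = ½ × 20.1786 × 18.1607 = $183.23 thousand.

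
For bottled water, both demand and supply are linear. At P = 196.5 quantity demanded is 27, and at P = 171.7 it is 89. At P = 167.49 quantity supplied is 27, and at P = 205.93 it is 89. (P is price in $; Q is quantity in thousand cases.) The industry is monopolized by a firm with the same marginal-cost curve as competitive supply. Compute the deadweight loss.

Demand slope = (171.7 − 196.5)/(89 − 27) = −0.4, so P = 207.3 − 0.4Q.
Supply slope = (205.93 − 167.49)/(89 − 27) = 0.62, so P = 150.75 + 0.62Q.
Competitive equilibrium: 207.3 − 0.4Q = 150.75 + 0.62Q → Q* = 55.4412, P* = 185.1235.
Marginal revenue: MR = 207.3 − 0.8Q. Set MR = MC: 207.3 − 0.8Q = 150.75 + 0.62Q → Q_m = 39.8239.
Price P_m = 207.3 − 0.4·39.8239 = 191.3704; MC(Q_m) = 150.75 + 0.62·39.8239 = 175.4408.
Competitive Q* = 55.4412, so ΔQ = 15.6173; wedge = 191.3704 − 175.4408 = 15.9296.
Deadweight loss = ½ × 15.6173 × 15.9296 = $124.39 thousand.

$124.39 thousand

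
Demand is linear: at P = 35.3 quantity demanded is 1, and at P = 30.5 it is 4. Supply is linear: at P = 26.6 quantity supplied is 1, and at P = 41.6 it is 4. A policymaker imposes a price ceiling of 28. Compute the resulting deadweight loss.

Demand slope = (30.5 − 35.3)/(4 − 1) = −1.6, so P = 36.9 − 1.6Q.
Supply slope = (41.6 − 26.6)/(4 − 1) = 5, so P = 21.6 + 5Q.
Competitive equilibrium: 36.9 − 1.6Q = 21.6 + 5Q → Q* = 2.3182, P* = 33.1909.
At the ceiling P = 28, quantity supplied = (28 − 21.6)/5 = 1.28.
Willingness to pay at Q' = 1.28: 36.9 − 1.6·1.28 = 34.852.
ΔQ = 2.3182 − 1.28 = 1.0382; wedge = 34.852 − 28 = 6.852.
Deadweight loss = ½ × 1.0382 × 6.852 = 3.56.

3.56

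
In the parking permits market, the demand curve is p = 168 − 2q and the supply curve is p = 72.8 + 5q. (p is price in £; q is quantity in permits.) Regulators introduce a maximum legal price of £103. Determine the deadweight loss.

£200.04

Competitive equilibrium: 168 − 2q = 72.8 + 5q → q* = 13.6, p* = 140.8.
At the ceiling p = 103, quantity supplied = (103 − 72.8)/5 = 6.04.
Willingness to pay at q' = 6.04: 168 − 2·6.04 = 155.92.
Δq = 13.6 − 6.04 = 7.56; wedge = 155.92 − 103 = 52.92.
The triangle = ½ × 7.56 × 52.92 = £200.04.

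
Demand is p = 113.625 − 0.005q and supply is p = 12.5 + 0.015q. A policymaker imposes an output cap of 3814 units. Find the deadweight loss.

Competitive equilibrium: 113.625 − 0.005q = 12.5 + 0.015q → q* = 5056.25, p* = 88.3438.
At q = 3814: demand price = 113.625 − 0.005·3814 = 94.555; supply price = 12.5 + 0.015·3814 = 69.71.
Δq = 5056.25 − 3814 = 1242.25; wedge = 94.555 − 69.71 = 24.845.
DWL = ½ × 1242.25 × 24.845 = 15431.85.

15431.85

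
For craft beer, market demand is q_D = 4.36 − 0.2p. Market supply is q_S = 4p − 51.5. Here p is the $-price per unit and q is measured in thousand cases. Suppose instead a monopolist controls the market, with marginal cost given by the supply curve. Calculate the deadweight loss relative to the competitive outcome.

$1.81 thousand

In inverse form: demand p = 21.8 − 5q, supply p = 12.875 + 0.25q.
Competitive equilibrium: 21.8 − 5q = 12.875 + 0.25q → q* = 1.7, p* = 13.3.
Marginal revenue: MR = 21.8 − 10q. Set MR = MC: 21.8 − 10q = 12.875 + 0.25q → q_m = 0.8707.
Price p_m = 21.8 − 5·0.8707 = 17.4465; MC(q_m) = 12.875 + 0.25·0.8707 = 13.0927.
Competitive q* = 1.7, so Δq = 0.8293; wedge = 17.4465 − 13.0927 = 4.3538.
DWL = ½ × 0.8293 × 4.3538 = $1.81 thousand.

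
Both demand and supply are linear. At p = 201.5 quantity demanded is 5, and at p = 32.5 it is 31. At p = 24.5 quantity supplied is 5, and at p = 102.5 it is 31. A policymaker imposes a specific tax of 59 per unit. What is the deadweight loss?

Demand slope = (32.5 − 201.5)/(31 − 5) = −6.5, so p = 234 − 6.5q.
Supply slope = (102.5 − 24.5)/(31 − 5) = 3, so p = 9.5 + 3q.
Competitive equilibrium: 234 − 6.5q = 9.5 + 3q → q* = 23.6316, p* = 80.3947.
With the tax, the buyer price exceeds the seller price by 59: (234 − 6.5q) − (9.5 + 3q) = 59 → q' = 17.4211.
Δq = 23.6316 − 17.4211 = 6.2105; the wedge equals the tax, 59.
Welfare loss = ½ × 6.2105 × 59 = 183.21.

183.21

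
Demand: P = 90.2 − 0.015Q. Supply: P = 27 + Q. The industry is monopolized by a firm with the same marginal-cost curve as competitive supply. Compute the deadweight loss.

Competitive equilibrium: 90.2 − 0.015Q = 27 + Q → Q* = 62.266, P* = 89.266.
Marginal revenue: MR = 90.2 − 0.03Q. Set MR = MC: 90.2 − 0.03Q = 27 + Q → Q_m = 61.3592.
Price P_m = 90.2 − 0.015·61.3592 = 89.2796; MC(Q_m) = 27 + 1·61.3592 = 88.3592.
Competitive Q* = 62.266, so ΔQ = 0.9068; wedge = 89.2796 − 88.3592 = 0.9204.
Welfare loss = ½ × 0.9068 × 0.9204 = 0.42.

0.42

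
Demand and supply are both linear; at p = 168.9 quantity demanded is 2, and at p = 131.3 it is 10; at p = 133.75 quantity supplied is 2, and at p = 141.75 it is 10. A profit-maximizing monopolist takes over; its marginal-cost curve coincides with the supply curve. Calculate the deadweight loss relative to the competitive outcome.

Demand slope = (131.3 − 168.9)/(10 − 2) = −4.7, so p = 178.3 − 4.7q.
Supply slope = (141.75 − 133.75)/(10 − 2) = 1, so p = 131.75 + q.
Competitive equilibrium: 178.3 − 4.7q = 131.75 + q → q* = 8.1667, p* = 139.9167.
Marginal revenue: MR = 178.3 − 9.4q. Set MR = MC: 178.3 − 9.4q = 131.75 + q → q_m = 4.476.
Price p_m = 178.3 − 4.7·4.476 = 157.2628; MC(q_m) = 131.75 + 1·4.476 = 136.226.
Competitive q* = 8.1667, so Δq = 3.6907; wedge = 157.2628 − 136.226 = 21.0368.
Deadweight loss = ½ × 3.6907 × 21.0368 = 38.82.

38.82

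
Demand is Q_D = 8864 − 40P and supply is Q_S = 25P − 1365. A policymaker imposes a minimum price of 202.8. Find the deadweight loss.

107325.65

In inverse form: demand P = 221.6 − 0.025Q, supply P = 54.6 + 0.04Q.
Competitive equilibrium: 221.6 − 0.025Q = 54.6 + 0.04Q → Q* = 2569.2308, P* = 157.3692.
At the floor P = 202.8, quantity demanded = (221.6 − 202.8)/0.025 = 752.
Sellers' marginal cost at Q' = 752: 54.6 + 0.04·752 = 84.68.
ΔQ = 2569.2308 − 752 = 1817.2308; wedge = 202.8 − 84.68 = 118.12.
DWL = ½ × 1817.2308 × 118.12 = 107325.65.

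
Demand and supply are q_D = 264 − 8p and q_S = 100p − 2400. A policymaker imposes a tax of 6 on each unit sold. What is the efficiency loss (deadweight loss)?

133.33

In inverse form: demand p = 33 − 0.125q, supply p = 24 + 0.01q.
Competitive equilibrium: 33 − 0.125q = 24 + 0.01q → q* = 66.6667, p* = 24.6667.
With the tax, the buyer price exceeds the seller price by 6: (33 − 0.125q) − (24 + 0.01q) = 6 → q' = 22.2222.
Δq = 66.6667 − 22.2222 = 44.4445; the wedge equals the tax, 6.
The triangle = ½ × 44.4445 × 6 = 133.33.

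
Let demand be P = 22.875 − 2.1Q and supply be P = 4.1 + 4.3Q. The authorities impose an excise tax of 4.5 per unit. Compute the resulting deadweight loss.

1.58

Competitive equilibrium: 22.875 − 2.1Q = 4.1 + 4.3Q → Q* = 2.9336, P* = 16.7145.
With the tax, the buyer price exceeds the seller price by 4.5: (22.875 − 2.1Q) − (4.1 + 4.3Q) = 4.5 → Q' = 2.2305.
ΔQ = 2.9336 − 2.2305 = 0.7031; the wedge equals the tax, 4.5.
DWL = ½ × 0.7031 × 4.5 = 1.58.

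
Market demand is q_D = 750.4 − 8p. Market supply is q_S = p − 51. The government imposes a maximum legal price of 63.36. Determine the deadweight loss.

In inverse form: demand p = 93.8 − 0.125q, supply p = 51 + q.
Competitive equilibrium: 93.8 − 0.125q = 51 + q → q* = 38.0444, p* = 89.0444.
At the ceiling p = 63.36, quantity supplied = (63.36 − 51)/1 = 12.36.
Willingness to pay at q' = 12.36: 93.8 − 0.125·12.36 = 92.255.
Δq = 38.0444 − 12.36 = 25.6844; wedge = 92.255 − 63.36 = 28.895.
The triangle = ½ × 25.6844 × 28.895 = 371.08.

371.08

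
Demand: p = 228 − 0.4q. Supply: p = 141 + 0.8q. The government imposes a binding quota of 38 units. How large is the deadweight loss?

Competitive equilibrium: 228 − 0.4q = 141 + 0.8q → q* = 72.5, p* = 199.
At q = 38: demand price = 228 − 0.4·38 = 212.8; supply price = 141 + 0.8·38 = 171.4.
Δq = 72.5 − 38 = 34.5; wedge = 212.8 − 171.4 = 41.4.
Deadweight loss = ½ × 34.5 × 41.4 = 714.15.

714.15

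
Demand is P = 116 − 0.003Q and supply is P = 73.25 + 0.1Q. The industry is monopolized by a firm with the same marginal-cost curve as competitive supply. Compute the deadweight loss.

Competitive equilibrium: 116 − 0.003Q = 73.25 + 0.1Q → Q* = 415.0485, P* = 114.7549.
Marginal revenue: MR = 116 − 0.006Q. Set MR = MC: 116 − 0.006Q = 73.25 + 0.1Q → Q_m = 403.3019.
Price P_m = 116 − 0.003·403.3019 = 114.7901; MC(Q_m) = 73.25 + 0.1·403.3019 = 113.5802.
Competitive Q* = 415.0485, so ΔQ = 11.7466; wedge = 114.7901 − 113.5802 = 1.2099.
Welfare loss = ½ × 11.7466 × 1.2099 = 7.11.

7.11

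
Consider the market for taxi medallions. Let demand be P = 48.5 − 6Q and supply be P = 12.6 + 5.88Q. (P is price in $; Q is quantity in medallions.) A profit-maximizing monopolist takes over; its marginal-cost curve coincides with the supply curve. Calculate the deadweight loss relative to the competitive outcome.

Competitive equilibrium: 48.5 − 6Q = 12.6 + 5.88Q → Q* = 3.0219, P* = 30.3687.
Marginal revenue: MR = 48.5 − 12Q. Set MR = MC: 48.5 − 12Q = 12.6 + 5.88Q → Q_m = 2.0078.
Price P_m = 48.5 − 6·2.0078 = 36.4532; MC(Q_m) = 12.6 + 5.88·2.0078 = 24.4059.
Competitive Q* = 3.0219, so ΔQ = 1.0141; wedge = 36.4532 − 24.4059 = 12.0473.
Welfare loss = ½ × 1.0141 × 12.0473 = $6.11.

$6.11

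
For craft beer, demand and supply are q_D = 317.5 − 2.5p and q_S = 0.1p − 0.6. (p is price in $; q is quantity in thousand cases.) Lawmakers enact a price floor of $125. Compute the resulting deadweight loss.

$228.89 thousand

In inverse form: demand p = 127 − 0.4q, supply p = 6 + 10q.
Competitive equilibrium: 127 − 0.4q = 6 + 10q → q* = 11.6346, p* = 122.3462.
At the floor p = 125, quantity demanded = (127 − 125)/0.4 = 5.
Sellers' marginal cost at q' = 5: 6 + 10·5 = 56.
Δq = 11.6346 − 5 = 6.6346; wedge = 125 − 56 = 69.
Deadweight loss = ½ × 6.6346 × 69 = $228.89 thousand.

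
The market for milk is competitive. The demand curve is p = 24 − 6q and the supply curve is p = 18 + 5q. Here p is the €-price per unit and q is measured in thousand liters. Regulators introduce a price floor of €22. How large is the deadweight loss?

Competitive equilibrium: 24 − 6q = 18 + 5q → q* = 0.5455, p* = 20.7273.
At the floor p = 22, quantity demanded = (24 − 22)/6 = 0.3333.
Sellers' marginal cost at q' = 0.3333: 18 + 5·0.3333 = 19.6665.
Δq = 0.5455 − 0.3333 = 0.2122; wedge = 22 − 19.6665 = 2.3335.
The triangle = ½ × 0.2122 × 2.3335 = €0.25 thousand.

€0.25 thousand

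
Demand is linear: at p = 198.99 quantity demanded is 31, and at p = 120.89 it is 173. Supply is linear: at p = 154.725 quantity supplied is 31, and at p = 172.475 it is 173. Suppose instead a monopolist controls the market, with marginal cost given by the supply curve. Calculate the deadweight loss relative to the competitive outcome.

Demand slope = (120.89 − 198.99)/(173 − 31) = −0.55, so p = 216.04 − 0.55q.
Supply slope = (172.475 − 154.725)/(173 − 31) = 0.125, so p = 150.85 + 0.125q.
Competitive equilibrium: 216.04 − 0.55q = 150.85 + 0.125q → q* = 96.5778, p* = 162.9222.
Marginal revenue: MR = 216.04 − 1.1q. Set MR = MC: 216.04 − 1.1q = 150.85 + 0.125q → q_m = 53.2163.
Price p_m = 216.04 − 0.55·53.2163 = 186.771; MC(q_m) = 150.85 + 0.125·53.2163 = 157.502.
Competitive q* = 96.5778, so Δq = 43.3615; wedge = 186.771 − 157.502 = 29.269.
The triangle = ½ × 43.3615 × 29.269 = 634.57.

634.57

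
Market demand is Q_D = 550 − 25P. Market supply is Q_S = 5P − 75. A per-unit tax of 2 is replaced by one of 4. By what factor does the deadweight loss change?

4

In inverse form: demand P = 22 − 0.04Q, supply P = 15 + 0.2Q.
Competitive equilibrium: 22 − 0.04Q = 15 + 0.2Q → Q* = 29.1667, P* = 20.8333.
For a per-unit tax t: ΔQ = t/0.24, so DWL = ½·t·(t/0.24) = t²/0.48.
At t = 2: DWL = 8.333. At t = 4: DWL = 33.333.
Ratio = (4/2)² = 4.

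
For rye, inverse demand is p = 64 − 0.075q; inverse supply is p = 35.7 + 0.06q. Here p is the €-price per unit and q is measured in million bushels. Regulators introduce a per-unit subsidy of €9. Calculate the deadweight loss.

€300 million

Competitive equilibrium: 64 − 0.075q = 35.7 + 0.06q → q* = 209.6296, p* = 48.2778.
The subsidy lowers effective supply by 9: p = 26.7 + 0.06q.
New quantity: 64 − 0.075q = 26.7 + 0.06q → q' = 276.2963.
Overproduction Δq = 276.2963 − 209.6296 = 66.6667; wedge = subsidy = 9.
Deadweight loss = ½ × 66.6667 × 9 = €300 million.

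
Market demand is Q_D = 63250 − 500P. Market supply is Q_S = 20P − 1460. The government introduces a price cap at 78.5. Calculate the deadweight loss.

In inverse form: demand P = 126.5 − 0.002Q, supply P = 73 + 0.05Q.
Competitive equilibrium: 126.5 − 0.002Q = 73 + 0.05Q → Q* = 1028.84615, P* = 124.44231.
At the ceiling P = 78.5, quantity supplied = (78.5 − 73)/0.05 = 110.
Willingness to pay at Q' = 110: 126.5 − 0.002·110 = 126.28.
ΔQ = 1028.84615 − 110 = 918.84615; wedge = 126.28 − 78.5 = 47.78.
Deadweight loss = ½ × 918.84615 × 47.78 = 21951.23.

21951.23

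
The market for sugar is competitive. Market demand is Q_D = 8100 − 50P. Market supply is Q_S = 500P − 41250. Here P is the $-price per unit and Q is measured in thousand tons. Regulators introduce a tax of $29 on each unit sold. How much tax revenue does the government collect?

In inverse form: demand P = 162 − 0.02Q, supply P = 82.5 + 0.002Q.
Competitive equilibrium: 162 − 0.02Q = 82.5 + 0.002Q → Q* = 3613.6364, P* = 89.7273.
With the tax, the buyer price exceeds the seller price by 29: (162 − 0.02Q) − (82.5 + 0.002Q) = 29 → Q' = 2295.4545.
Tax revenue = 29 × 2295.4545 = $66568.18 thousand.

$66568.18 thousand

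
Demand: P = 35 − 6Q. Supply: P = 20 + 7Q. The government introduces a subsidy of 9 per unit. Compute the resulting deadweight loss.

3.12

Competitive equilibrium: 35 − 6Q = 20 + 7Q → Q* = 1.1538, P* = 28.0769.
The subsidy lowers effective supply by 9: P = 11 + 7Q.
New quantity: 35 − 6Q = 11 + 7Q → Q' = 1.8462.
Overproduction ΔQ = 1.8462 − 1.1538 = 0.6924; wedge = subsidy = 9.
Welfare loss = ½ × 0.6924 × 9 = 3.12.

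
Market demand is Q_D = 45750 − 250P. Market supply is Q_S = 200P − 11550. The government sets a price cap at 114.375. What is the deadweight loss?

In inverse form: demand P = 183 − 0.004Q, supply P = 57.75 + 0.005Q.
Competitive equilibrium: 183 − 0.004Q = 57.75 + 0.005Q → Q* = 13916.6667, P* = 127.3333.
At the ceiling P = 114.375, quantity supplied = (114.375 − 57.75)/0.005 = 11325.
Willingness to pay at Q' = 11325: 183 − 0.004·11325 = 137.7.
ΔQ = 13916.6667 − 11325 = 2591.6667; wedge = 137.7 − 114.375 = 23.325.
DWL = ½ × 2591.6667 × 23.325 = 30225.31.

30225.31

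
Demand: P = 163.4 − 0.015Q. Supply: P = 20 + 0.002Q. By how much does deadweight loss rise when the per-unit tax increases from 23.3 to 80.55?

174865.07

Competitive equilibrium: 163.4 − 0.015Q = 20 + 0.002Q → Q* = 8435.2941, P* = 36.8706.
For a per-unit tax t: ΔQ = t/0.017, so DWL = ½·t·(t/0.017) = t²/0.034.
At t = 23.3: DWL = 15967.353. At t = 80.55: DWL = 190832.426.
Increase = 190832.426 − 15967.353 = 174865.07.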